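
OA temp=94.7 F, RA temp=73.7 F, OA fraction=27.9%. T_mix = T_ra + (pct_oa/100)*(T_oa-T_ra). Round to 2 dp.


T_mix = 73.7 + (27.9/100)*(94.7-73.7) = 79.56 F

79.56 F


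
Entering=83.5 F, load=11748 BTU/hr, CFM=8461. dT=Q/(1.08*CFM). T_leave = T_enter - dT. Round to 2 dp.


dT = 11748/(1.08*8461) = 1.2856
T_leave = 83.5 - 1.2856 = 82.21 F

82.21 F


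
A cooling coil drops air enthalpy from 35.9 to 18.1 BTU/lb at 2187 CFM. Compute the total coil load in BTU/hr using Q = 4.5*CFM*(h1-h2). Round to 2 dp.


Q = 4.5 * 2187 * (35.9 - 18.1) = 175178.70 BTU/hr

175178.70 BTU/hr


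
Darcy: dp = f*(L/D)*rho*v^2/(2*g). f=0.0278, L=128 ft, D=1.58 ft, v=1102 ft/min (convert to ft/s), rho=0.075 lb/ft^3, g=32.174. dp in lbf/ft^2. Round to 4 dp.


v_fps = 1102/60 = 18.3667 ft/s
dp = 0.0278*(128/1.58)*0.075*18.3667^2/(2*32.174) = 0.8855 lbf/ft^2

0.8855 lbf/ft^2


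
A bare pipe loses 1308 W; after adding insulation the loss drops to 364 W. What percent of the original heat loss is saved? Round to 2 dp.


Savings = ((1308-364)/1308)*100 = 72.17 %

72.17 %


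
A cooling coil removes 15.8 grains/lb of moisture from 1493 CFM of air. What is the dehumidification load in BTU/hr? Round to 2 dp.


Q = 0.68 * 1493 * 15.8 = 16040.79 BTU/hr

16040.79 BTU/hr


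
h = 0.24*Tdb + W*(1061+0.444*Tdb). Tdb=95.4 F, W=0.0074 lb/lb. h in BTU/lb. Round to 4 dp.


h = 0.24*95.4 + 0.0074*(1061+0.444*95.4) = 31.0608 BTU/lb

31.0608 BTU/lb


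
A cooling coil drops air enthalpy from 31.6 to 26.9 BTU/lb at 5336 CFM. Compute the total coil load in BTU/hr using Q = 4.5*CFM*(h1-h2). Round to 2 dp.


Q = 4.5 * 5336 * (31.6 - 26.9) = 112856.40 BTU/hr

112856.40 BTU/hr


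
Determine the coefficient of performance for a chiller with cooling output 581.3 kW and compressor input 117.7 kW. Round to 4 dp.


COP = 581.3 / 117.7 = 4.9388

4.9388


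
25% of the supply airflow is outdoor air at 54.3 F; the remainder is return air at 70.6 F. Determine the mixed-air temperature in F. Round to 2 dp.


T_mix = 0.25*54.3 + 0.75*70.6 = 66.53 F

66.53 F


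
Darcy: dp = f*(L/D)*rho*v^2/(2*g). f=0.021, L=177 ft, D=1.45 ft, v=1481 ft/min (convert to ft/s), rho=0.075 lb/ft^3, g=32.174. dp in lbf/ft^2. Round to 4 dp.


v_fps = 1481/60 = 24.6833 ft/s
dp = 0.021*(177/1.45)*0.075*24.6833^2/(2*32.174) = 1.8204 lbf/ft^2

1.8204 lbf/ft^2


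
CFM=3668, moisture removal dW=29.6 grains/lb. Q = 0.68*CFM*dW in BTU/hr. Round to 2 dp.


Q = 0.68 * 3668 * 29.6 = 73829.50 BTU/hr

73829.50 BTU/hr


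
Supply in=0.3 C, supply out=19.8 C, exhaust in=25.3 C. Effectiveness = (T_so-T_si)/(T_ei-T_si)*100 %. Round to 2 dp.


eff = (19.8-0.3)/(25.3-0.3)*100 = 78.00 %

78.00 %


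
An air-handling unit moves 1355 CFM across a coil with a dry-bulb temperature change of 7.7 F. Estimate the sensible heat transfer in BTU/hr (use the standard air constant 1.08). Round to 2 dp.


Q = 1.08 * 1355 * 7.7 = 11268.18 BTU/hr

11268.18 BTU/hr


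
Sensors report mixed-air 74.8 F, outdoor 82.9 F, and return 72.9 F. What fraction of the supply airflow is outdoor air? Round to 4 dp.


frac = (74.8 - 72.9) / (82.9 - 72.9) = 0.1900

0.1900


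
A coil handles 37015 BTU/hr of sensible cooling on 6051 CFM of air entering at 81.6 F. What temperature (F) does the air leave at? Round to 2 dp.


dT = 37015/(1.08*6051) = 5.6640
T_leave = 81.6 - 5.6640 = 75.94 F

75.94 F


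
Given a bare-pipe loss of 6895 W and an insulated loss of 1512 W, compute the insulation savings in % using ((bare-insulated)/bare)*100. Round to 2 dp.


Savings = ((6895-1512)/6895)*100 = 78.07 %

78.07 %


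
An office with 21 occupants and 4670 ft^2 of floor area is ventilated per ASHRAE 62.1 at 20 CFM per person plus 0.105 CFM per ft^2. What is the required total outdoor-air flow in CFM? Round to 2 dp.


Total = 21*20 + 4670*0.105 = 910.35 CFM

910.35 CFM


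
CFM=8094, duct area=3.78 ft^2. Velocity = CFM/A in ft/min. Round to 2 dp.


V = 8094 / 3.78 = 2141.27 ft/min

2141.27 ft/min


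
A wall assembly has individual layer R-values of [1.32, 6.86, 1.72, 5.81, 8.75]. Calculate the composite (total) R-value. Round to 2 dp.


R_total = 1.32 + 6.86 + 1.72 + 5.81 + 8.75 = 24.46

24.46


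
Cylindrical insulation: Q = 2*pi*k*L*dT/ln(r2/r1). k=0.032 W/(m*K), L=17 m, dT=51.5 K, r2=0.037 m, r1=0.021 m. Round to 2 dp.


Q = 2*pi*0.032*17*51.5/ln(0.037/0.021) = 310.79 W

310.79 W


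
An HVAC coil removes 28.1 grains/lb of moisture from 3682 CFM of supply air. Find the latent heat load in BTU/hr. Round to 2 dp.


Q = 0.68 * 3682 * 28.1 = 70355.66 BTU/hr

70355.66 BTU/hr


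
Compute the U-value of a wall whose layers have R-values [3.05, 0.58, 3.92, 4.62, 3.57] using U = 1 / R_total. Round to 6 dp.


R_total = 3.05 + 0.58 + 3.92 + 4.62 + 3.57 = 15.74
U = 1/15.74 = 0.063532

0.063532


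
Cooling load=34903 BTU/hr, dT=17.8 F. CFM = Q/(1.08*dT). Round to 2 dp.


CFM = 34903 / (1.08 * 17.8) = 1815.60

1815.60 CFM


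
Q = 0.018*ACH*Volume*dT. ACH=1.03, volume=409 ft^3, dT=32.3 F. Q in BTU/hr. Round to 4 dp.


Q = 0.018 * 1.03 * 409 * 32.3 = 244.9264 BTU/hr

244.9264 BTU/hr


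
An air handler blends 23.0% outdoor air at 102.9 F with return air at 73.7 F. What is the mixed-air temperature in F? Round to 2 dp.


T_mix = 73.7 + (23.0/100)*(102.9-73.7) = 80.42 F

80.42 F


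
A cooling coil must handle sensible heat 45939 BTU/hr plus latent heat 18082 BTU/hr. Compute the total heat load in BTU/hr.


Qt = 45939 + 18082 = 64021 BTU/hr

64021 BTU/hr


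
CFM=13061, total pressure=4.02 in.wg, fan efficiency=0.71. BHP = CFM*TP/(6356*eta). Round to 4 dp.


BHP = 13061 * 4.02 / (6356 * 0.71) = 11.6348 hp

11.6348 hp


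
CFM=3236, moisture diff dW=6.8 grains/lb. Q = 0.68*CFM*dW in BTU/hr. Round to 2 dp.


Q = 0.68 * 3236 * 6.8 = 14963.26 BTU/hr

14963.26 BTU/hr


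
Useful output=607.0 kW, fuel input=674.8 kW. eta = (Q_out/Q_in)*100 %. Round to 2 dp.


eta = (607.0/674.8)*100 = 89.95 %

89.95 %


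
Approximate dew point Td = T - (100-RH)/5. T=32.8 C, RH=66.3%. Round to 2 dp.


Td = 32.8 - (100-66.3)/5 = 26.06 C

26.06 C


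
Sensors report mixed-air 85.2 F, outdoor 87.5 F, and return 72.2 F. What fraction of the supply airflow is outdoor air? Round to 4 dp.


frac = (85.2 - 72.2) / (87.5 - 72.2) = 0.8497

0.8497


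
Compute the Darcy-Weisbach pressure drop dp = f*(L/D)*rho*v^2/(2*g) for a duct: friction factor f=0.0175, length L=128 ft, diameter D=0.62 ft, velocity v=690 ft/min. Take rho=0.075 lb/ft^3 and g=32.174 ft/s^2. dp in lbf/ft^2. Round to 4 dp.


v_fps = 690/60 = 11.5 ft/s
dp = 0.0175*(128/0.62)*0.075*11.5^2/(2*32.174) = 0.5569 lbf/ft^2

0.5569 lbf/ft^2


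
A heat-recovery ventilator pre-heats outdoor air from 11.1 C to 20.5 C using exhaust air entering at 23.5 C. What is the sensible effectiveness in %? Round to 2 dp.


eff = (20.5-11.1)/(23.5-11.1)*100 = 75.81 %

75.81 %


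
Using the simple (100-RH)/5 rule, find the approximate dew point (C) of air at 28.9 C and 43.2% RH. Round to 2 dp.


Td = 28.9 - (100-43.2)/5 = 17.54 C

17.54 C


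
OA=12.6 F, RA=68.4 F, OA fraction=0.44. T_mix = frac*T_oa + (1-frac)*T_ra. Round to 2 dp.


T_mix = 0.44*12.6 + 0.56*68.4 = 43.85 F

43.85 F


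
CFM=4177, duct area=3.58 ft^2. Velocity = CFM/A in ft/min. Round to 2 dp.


V = 4177 / 3.58 = 1166.76 ft/min

1166.76 ft/min


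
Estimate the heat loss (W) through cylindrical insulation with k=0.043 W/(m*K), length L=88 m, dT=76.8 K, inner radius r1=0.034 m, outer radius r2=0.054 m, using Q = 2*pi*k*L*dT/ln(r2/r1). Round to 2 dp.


Q = 2*pi*0.043*88*76.8/ln(0.054/0.034) = 3946.98 W

3946.98 W


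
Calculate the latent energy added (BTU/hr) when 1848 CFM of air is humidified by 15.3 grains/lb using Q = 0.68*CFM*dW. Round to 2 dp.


Q = 0.68 * 1848 * 15.3 = 19226.59 BTU/hr

19226.59 BTU/hr


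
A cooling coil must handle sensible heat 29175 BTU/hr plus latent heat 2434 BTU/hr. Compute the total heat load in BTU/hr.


Qt = 29175 + 2434 = 31609 BTU/hr

31609 BTU/hr


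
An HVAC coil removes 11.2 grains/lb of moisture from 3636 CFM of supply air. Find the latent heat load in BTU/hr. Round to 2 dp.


Q = 0.68 * 3636 * 11.2 = 27691.78 BTU/hr

27691.78 BTU/hr


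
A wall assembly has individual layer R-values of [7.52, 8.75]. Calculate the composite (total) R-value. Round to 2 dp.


R_total = 7.52 + 8.75 = 16.27

16.27


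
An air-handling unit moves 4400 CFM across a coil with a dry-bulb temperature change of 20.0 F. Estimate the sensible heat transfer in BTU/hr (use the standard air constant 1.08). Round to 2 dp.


Q = 1.08 * 4400 * 20.0 = 95040.00 BTU/hr

95040.00 BTU/hr


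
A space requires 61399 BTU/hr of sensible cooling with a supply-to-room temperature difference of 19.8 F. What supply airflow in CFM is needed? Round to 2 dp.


CFM = 61399 / (1.08 * 19.8) = 2871.26

2871.26 CFM


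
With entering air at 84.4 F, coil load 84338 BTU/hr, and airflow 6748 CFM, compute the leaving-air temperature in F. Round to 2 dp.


dT = 84338/(1.08*6748) = 11.5724
T_leave = 84.4 - 11.5724 = 72.83 F

72.83 F


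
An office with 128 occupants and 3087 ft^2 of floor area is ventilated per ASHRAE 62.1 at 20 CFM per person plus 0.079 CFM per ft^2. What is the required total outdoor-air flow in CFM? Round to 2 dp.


Total = 128*20 + 3087*0.079 = 2803.87 CFM

2803.87 CFM


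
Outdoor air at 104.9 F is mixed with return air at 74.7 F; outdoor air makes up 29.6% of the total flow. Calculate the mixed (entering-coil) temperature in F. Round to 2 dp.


T_mix = 74.7 + (29.6/100)*(104.9-74.7) = 83.64 F

83.64 F


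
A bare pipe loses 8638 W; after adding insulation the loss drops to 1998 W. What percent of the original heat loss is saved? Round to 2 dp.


Savings = ((8638-1998)/8638)*100 = 76.87 %

76.87 %


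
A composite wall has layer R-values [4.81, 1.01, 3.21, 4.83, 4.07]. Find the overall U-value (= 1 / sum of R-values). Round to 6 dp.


R_total = 4.81 + 1.01 + 3.21 + 4.83 + 4.07 = 17.93
U = 1/17.93 = 0.055772

0.055772


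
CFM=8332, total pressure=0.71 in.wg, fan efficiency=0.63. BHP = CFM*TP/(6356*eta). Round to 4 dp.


BHP = 8332 * 0.71 / (6356 * 0.63) = 1.4773 hp

1.4773 hp


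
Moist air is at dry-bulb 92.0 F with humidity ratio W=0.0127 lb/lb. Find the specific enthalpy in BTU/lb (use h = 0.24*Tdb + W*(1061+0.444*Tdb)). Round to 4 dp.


h = 0.24*92.0 + 0.0127*(1061+0.444*92.0) = 36.0735 BTU/lb

36.0735 BTU/lb


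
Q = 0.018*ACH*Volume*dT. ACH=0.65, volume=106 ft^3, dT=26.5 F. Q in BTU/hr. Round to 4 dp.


Q = 0.018 * 0.65 * 106 * 26.5 = 32.8653 BTU/hr

32.8653 BTU/hr


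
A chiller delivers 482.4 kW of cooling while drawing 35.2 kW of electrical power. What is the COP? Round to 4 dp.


COP = 482.4 / 35.2 = 13.7045

13.7045


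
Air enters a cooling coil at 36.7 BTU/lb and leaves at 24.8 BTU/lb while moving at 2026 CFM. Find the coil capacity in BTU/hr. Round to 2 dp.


Q = 4.5 * 2026 * (36.7 - 24.8) = 108492.30 BTU/hr

108492.30 BTU/hr


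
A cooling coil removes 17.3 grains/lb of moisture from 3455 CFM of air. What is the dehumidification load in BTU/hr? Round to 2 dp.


Q = 0.68 * 3455 * 17.3 = 40644.62 BTU/hr

40644.62 BTU/hr


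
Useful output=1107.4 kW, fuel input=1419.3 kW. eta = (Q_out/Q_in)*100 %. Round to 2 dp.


eta = (1107.4/1419.3)*100 = 78.02 %

78.02 %


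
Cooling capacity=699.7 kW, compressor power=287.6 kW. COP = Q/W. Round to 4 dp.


COP = 699.7 / 287.6 = 2.4329

2.4329


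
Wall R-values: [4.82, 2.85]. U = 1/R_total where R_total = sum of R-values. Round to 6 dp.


R_total = 4.82 + 2.85 = 7.67
U = 1/7.67 = 0.130378

0.130378


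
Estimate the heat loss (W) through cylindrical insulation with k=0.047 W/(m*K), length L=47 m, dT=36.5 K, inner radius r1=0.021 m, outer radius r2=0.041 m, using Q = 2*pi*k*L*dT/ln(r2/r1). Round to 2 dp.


Q = 2*pi*0.047*47*36.5/ln(0.041/0.021) = 757.20 W

757.20 W


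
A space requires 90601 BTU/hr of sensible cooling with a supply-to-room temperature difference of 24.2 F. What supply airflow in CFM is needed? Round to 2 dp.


CFM = 90601 / (1.08 * 24.2) = 3466.52

3466.52 CFM


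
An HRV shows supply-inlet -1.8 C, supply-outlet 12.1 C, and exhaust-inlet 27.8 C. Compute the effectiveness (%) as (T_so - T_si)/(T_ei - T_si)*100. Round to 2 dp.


eff = (12.1-(-1.8))/(27.8-(-1.8))*100 = 46.96 %

46.96 %


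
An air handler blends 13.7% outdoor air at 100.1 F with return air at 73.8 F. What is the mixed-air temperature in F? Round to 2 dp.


T_mix = 73.8 + (13.7/100)*(100.1-73.8) = 77.40 F

77.40 F


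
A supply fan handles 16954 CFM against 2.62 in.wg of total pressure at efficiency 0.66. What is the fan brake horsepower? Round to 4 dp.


BHP = 16954 * 2.62 / (6356 * 0.66) = 10.5888 hp

10.5888 hp


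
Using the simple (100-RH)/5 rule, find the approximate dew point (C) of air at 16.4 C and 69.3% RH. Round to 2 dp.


Td = 16.4 - (100-69.3)/5 = 10.26 C

10.26 C


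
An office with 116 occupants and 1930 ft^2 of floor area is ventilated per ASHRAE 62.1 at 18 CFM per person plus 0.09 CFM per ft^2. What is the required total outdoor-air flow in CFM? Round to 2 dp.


Total = 116*18 + 1930*0.09 = 2261.70 CFM

2261.70 CFM


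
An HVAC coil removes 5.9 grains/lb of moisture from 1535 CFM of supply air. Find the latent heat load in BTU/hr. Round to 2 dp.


Q = 0.68 * 1535 * 5.9 = 6158.42 BTU/hr

6158.42 BTU/hr


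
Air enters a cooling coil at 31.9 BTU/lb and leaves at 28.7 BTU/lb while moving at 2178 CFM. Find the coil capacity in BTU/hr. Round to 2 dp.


Q = 4.5 * 2178 * (31.9 - 28.7) = 31363.20 BTU/hr

31363.20 BTU/hr


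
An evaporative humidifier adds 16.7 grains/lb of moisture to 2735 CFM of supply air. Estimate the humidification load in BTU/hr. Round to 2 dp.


Q = 0.68 * 2735 * 16.7 = 31058.66 BTU/hr

31058.66 BTU/hr


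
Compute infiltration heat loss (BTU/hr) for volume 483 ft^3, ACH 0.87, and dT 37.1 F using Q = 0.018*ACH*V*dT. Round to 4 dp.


Q = 0.018 * 0.87 * 483 * 37.1 = 280.6162 BTU/hr

280.6162 BTU/hr


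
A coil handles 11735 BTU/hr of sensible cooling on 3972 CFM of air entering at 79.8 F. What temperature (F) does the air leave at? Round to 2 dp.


dT = 11735/(1.08*3972) = 2.7356
T_leave = 79.8 - 2.7356 = 77.06 F

77.06 F


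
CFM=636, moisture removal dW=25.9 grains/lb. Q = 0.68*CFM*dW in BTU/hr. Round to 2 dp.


Q = 0.68 * 636 * 25.9 = 11201.23 BTU/hr

11201.23 BTU/hr


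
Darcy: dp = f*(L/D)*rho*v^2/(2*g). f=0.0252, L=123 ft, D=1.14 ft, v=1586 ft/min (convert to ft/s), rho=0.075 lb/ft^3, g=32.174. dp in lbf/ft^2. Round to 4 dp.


v_fps = 1586/60 = 26.4333 ft/s
dp = 0.0252*(123/1.14)*0.075*26.4333^2/(2*32.174) = 2.2143 lbf/ft^2

2.2143 lbf/ft^2


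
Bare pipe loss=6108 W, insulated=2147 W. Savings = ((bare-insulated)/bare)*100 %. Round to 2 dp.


Savings = ((6108-2147)/6108)*100 = 64.85 %

64.85 %


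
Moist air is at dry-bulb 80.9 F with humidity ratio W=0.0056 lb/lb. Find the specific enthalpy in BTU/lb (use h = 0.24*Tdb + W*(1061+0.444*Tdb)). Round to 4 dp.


h = 0.24*80.9 + 0.0056*(1061+0.444*80.9) = 25.5587 BTU/lb

25.5587 BTU/lb


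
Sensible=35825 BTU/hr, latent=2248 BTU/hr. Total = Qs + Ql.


Qt = 35825 + 2248 = 38073 BTU/hr

38073 BTU/hr


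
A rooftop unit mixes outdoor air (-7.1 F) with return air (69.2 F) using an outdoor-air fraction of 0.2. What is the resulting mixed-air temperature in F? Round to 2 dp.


T_mix = 0.2*(-7.1) + 0.8*69.2 = 53.94 F

53.94 F


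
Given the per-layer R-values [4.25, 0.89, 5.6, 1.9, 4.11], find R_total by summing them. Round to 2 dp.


R_total = 4.25 + 0.89 + 5.6 + 1.9 + 4.11 = 16.75

16.75


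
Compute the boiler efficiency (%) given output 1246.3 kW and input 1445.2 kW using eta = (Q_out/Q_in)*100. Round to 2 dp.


eta = (1246.3/1445.2)*100 = 86.24 %

86.24 %


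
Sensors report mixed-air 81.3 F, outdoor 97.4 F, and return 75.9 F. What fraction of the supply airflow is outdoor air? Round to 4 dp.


frac = (81.3 - 75.9) / (97.4 - 75.9) = 0.2512

0.2512


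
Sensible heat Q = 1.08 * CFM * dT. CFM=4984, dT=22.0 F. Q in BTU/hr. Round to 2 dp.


Q = 1.08 * 4984 * 22.0 = 118419.84 BTU/hr

118419.84 BTU/hr


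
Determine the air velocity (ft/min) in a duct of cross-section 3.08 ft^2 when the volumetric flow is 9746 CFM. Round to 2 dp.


V = 9746 / 3.08 = 3164.29 ft/min

3164.29 ft/min


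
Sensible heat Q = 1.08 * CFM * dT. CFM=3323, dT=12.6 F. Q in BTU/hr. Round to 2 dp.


Q = 1.08 * 3323 * 12.6 = 45219.38 BTU/hr

45219.38 BTU/hr


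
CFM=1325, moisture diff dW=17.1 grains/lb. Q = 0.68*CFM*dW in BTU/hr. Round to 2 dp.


Q = 0.68 * 1325 * 17.1 = 15407.10 BTU/hr

15407.10 BTU/hr


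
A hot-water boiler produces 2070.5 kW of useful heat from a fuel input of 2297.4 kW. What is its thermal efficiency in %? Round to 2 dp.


eta = (2070.5/2297.4)*100 = 90.12 %

90.12 %


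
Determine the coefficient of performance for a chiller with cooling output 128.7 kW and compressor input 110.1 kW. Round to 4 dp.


COP = 128.7 / 110.1 = 1.1689

1.1689


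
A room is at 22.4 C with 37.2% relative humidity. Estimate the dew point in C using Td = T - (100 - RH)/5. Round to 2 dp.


Td = 22.4 - (100-37.2)/5 = 9.84 C

9.84 C


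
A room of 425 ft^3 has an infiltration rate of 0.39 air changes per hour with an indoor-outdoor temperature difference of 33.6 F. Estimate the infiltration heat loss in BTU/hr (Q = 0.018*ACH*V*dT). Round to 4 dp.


Q = 0.018 * 0.39 * 425 * 33.6 = 100.2456 BTU/hr

100.2456 BTU/hr


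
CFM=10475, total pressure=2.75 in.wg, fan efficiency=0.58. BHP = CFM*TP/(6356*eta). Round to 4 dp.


BHP = 10475 * 2.75 / (6356 * 0.58) = 7.8140 hp

7.8140 hp


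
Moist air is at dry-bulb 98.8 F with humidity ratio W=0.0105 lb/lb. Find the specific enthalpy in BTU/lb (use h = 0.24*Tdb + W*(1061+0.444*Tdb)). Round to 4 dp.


h = 0.24*98.8 + 0.0105*(1061+0.444*98.8) = 35.3131 BTU/lb

35.3131 BTU/lb


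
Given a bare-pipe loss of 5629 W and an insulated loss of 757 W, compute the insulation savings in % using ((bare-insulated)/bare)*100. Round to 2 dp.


Savings = ((5629-757)/5629)*100 = 86.55 %

86.55 %


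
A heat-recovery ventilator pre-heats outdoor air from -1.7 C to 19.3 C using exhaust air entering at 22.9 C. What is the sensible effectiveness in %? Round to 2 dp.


eff = (19.3-(-1.7))/(22.9-(-1.7))*100 = 85.37 %

85.37 %


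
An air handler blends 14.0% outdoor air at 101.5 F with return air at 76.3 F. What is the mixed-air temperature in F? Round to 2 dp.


T_mix = 76.3 + (14.0/100)*(101.5-76.3) = 79.83 F

79.83 F


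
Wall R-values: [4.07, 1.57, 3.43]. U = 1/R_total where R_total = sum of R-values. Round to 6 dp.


R_total = 4.07 + 1.57 + 3.43 = 9.07
U = 1/9.07 = 0.110254

0.110254


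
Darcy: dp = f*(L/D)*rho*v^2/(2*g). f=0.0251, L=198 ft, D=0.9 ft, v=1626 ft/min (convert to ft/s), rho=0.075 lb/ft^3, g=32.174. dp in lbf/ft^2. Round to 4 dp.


v_fps = 1626/60 = 27.1 ft/s
dp = 0.0251*(198/0.9)*0.075*27.1^2/(2*32.174) = 4.7267 lbf/ft^2

4.7267 lbf/ft^2


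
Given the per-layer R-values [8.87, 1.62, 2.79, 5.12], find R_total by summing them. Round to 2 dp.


R_total = 8.87 + 1.62 + 2.79 + 5.12 = 18.40

18.40


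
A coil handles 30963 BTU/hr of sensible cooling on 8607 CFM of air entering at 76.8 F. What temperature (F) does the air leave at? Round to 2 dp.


dT = 30963/(1.08*8607) = 3.3309
T_leave = 76.8 - 3.3309 = 73.47 F

73.47 F


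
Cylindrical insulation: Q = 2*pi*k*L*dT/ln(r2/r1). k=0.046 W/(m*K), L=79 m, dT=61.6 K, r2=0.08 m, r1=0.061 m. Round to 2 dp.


Q = 2*pi*0.046*79*61.6/ln(0.08/0.061) = 5187.18 W

5187.18 W


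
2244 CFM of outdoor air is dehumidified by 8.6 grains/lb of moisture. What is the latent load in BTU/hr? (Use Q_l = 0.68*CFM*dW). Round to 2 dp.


Q = 0.68 * 2244 * 8.6 = 13122.91 BTU/hr

13122.91 BTU/hr


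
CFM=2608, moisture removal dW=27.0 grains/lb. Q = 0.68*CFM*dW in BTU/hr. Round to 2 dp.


Q = 0.68 * 2608 * 27.0 = 47882.88 BTU/hr

47882.88 BTU/hr


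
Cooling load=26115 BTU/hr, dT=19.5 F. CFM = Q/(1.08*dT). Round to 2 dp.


CFM = 26115 / (1.08 * 19.5) = 1240.03

1240.03 CFM


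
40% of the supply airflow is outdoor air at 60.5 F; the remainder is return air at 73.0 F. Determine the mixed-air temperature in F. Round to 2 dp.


T_mix = 0.4*60.5 + 0.6*73.0 = 68.00 F

68.00 F


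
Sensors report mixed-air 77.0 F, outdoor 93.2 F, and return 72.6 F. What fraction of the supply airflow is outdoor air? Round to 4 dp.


frac = (77.0 - 72.6) / (93.2 - 72.6) = 0.2136

0.2136


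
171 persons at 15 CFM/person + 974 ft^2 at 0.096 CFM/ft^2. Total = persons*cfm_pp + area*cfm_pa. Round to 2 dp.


Total = 171*15 + 974*0.096 = 2658.50 CFM

2658.50 CFM


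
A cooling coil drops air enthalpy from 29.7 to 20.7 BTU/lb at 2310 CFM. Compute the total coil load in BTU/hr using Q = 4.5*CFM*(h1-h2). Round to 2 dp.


Q = 4.5 * 2310 * (29.7 - 20.7) = 93555.00 BTU/hr

93555.00 BTU/hr


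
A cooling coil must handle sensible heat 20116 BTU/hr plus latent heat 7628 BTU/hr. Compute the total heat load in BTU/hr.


Qt = 20116 + 7628 = 27744 BTU/hr

27744 BTU/hr


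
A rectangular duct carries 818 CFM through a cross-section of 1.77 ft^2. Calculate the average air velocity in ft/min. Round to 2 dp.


V = 818 / 1.77 = 462.15 ft/min

462.15 ft/min


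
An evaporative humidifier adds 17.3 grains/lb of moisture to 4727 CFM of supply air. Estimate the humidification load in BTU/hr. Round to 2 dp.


Q = 0.68 * 4727 * 17.3 = 55608.43 BTU/hr

55608.43 BTU/hr


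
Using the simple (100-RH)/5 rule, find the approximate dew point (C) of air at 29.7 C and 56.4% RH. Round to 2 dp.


Td = 29.7 - (100-56.4)/5 = 20.98 C

20.98 C


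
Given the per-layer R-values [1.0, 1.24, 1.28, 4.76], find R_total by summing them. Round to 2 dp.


R_total = 1.0 + 1.24 + 1.28 + 4.76 = 8.28

8.28


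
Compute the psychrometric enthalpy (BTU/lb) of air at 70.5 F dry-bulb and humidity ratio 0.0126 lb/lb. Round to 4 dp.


h = 0.24*70.5 + 0.0126*(1061+0.444*70.5) = 30.6830 BTU/lb

30.6830 BTU/lb


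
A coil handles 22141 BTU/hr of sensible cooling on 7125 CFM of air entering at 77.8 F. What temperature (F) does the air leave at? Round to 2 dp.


dT = 22141/(1.08*7125) = 2.8773
T_leave = 77.8 - 2.8773 = 74.92 F

74.92 F


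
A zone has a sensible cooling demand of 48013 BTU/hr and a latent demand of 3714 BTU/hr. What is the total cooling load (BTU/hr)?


Qt = 48013 + 3714 = 51727 BTU/hr

51727 BTU/hr


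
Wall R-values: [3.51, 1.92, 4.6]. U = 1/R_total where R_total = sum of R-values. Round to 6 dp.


R_total = 3.51 + 1.92 + 4.6 = 10.03
U = 1/10.03 = 0.099701

0.099701


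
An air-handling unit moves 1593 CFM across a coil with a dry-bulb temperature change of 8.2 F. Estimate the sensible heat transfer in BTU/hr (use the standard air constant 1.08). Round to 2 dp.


Q = 1.08 * 1593 * 8.2 = 14107.61 BTU/hr

14107.61 BTU/hr


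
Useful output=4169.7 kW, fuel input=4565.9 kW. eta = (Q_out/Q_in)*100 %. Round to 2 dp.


eta = (4169.7/4565.9)*100 = 91.32 %

91.32 %


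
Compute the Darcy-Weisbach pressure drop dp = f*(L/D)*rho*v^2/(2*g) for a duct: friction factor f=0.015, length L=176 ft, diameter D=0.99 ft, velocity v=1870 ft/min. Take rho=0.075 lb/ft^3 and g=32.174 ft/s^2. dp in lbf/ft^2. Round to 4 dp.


v_fps = 1870/60 = 31.1667 ft/s
dp = 0.015*(176/0.99)*0.075*31.1667^2/(2*32.174) = 3.0191 lbf/ft^2

3.0191 lbf/ft^2


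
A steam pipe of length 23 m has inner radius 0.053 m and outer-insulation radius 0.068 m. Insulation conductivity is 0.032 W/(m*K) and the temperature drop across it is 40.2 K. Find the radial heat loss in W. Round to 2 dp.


Q = 2*pi*0.032*23*40.2/ln(0.068/0.053) = 745.95 W

745.95 W


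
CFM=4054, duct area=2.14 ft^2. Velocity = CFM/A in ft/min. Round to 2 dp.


V = 4054 / 2.14 = 1894.39 ft/min

1894.39 ft/min


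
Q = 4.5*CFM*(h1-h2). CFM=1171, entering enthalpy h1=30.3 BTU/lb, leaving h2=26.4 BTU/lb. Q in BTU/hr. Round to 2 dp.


Q = 4.5 * 1171 * (30.3 - 26.4) = 20551.05 BTU/hr

20551.05 BTU/hr


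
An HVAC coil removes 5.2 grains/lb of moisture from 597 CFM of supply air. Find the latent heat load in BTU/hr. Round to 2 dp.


Q = 0.68 * 597 * 5.2 = 2110.99 BTU/hr

2110.99 BTU/hr


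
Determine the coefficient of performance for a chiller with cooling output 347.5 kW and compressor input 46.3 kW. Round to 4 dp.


COP = 347.5 / 46.3 = 7.5054

7.5054


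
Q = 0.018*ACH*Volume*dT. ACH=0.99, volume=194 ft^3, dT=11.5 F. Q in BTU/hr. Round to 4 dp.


Q = 0.018 * 0.99 * 194 * 11.5 = 39.7564 BTU/hr

39.7564 BTU/hr


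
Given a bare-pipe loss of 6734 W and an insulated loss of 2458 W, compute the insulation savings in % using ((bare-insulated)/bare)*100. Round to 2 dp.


Savings = ((6734-2458)/6734)*100 = 63.50 %

63.50 %


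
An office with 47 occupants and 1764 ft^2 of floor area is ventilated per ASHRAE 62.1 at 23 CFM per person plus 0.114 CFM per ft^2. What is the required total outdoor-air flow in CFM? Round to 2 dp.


Total = 47*23 + 1764*0.114 = 1282.10 CFM

1282.10 CFM


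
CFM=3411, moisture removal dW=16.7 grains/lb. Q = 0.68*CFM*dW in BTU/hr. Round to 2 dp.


Q = 0.68 * 3411 * 16.7 = 38735.32 BTU/hr

38735.32 BTU/hr


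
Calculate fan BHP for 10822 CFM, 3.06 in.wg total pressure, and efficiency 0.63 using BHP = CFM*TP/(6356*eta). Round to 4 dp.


BHP = 10822 * 3.06 / (6356 * 0.63) = 8.2700 hp

8.2700 hp


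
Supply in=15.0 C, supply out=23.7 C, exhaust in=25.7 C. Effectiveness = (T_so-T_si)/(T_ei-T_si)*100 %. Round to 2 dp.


eff = (23.7-15.0)/(25.7-15.0)*100 = 81.31 %

81.31 %


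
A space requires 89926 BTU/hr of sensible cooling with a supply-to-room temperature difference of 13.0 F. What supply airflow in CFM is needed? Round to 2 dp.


CFM = 89926 / (1.08 * 13.0) = 6404.99

6404.99 CFM


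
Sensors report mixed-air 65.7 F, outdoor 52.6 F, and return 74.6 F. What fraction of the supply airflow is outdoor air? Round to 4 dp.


frac = (65.7 - 74.6) / (52.6 - 74.6) = 0.4045

0.4045


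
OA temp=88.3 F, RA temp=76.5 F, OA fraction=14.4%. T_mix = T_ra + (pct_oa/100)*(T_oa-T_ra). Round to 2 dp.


T_mix = 76.5 + (14.4/100)*(88.3-76.5) = 78.20 F

78.20 F


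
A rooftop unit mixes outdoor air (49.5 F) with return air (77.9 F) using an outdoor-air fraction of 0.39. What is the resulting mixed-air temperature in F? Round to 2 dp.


T_mix = 0.39*49.5 + 0.61*77.9 = 66.82 F

66.82 F


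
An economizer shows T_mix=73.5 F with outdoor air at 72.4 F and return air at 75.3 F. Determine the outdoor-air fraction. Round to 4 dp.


frac = (73.5 - 75.3) / (72.4 - 75.3) = 0.6207

0.6207


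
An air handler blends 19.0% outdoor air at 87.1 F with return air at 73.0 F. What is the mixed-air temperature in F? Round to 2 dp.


T_mix = 73.0 + (19.0/100)*(87.1-73.0) = 75.68 F

75.68 F


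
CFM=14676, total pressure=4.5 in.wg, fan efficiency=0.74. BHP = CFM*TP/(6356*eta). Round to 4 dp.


BHP = 14676 * 4.5 / (6356 * 0.74) = 14.0412 hp

14.0412 hp


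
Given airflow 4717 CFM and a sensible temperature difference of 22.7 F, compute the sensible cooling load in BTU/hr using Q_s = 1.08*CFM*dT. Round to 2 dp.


Q = 1.08 * 4717 * 22.7 = 115641.97 BTU/hr

115641.97 BTU/hr


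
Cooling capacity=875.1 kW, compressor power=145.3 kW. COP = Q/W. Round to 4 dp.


COP = 875.1 / 145.3 = 6.0227

6.0227


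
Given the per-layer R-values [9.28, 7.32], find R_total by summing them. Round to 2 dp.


R_total = 9.28 + 7.32 = 16.60

16.60


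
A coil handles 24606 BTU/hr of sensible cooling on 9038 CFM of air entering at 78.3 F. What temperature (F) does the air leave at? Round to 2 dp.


dT = 24606/(1.08*9038) = 2.5208
T_leave = 78.3 - 2.5208 = 75.78 F

75.78 F


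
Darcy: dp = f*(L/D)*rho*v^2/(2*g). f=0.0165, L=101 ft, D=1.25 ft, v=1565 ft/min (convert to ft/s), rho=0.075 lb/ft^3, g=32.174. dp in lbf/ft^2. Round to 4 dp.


v_fps = 1565/60 = 26.0833 ft/s
dp = 0.0165*(101/1.25)*0.075*26.0833^2/(2*32.174) = 1.0572 lbf/ft^2

1.0572 lbf/ft^2


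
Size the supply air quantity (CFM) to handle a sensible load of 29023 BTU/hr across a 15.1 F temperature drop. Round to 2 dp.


CFM = 29023 / (1.08 * 15.1) = 1779.68

1779.68 CFM


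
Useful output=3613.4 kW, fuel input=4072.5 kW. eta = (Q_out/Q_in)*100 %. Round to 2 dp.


eta = (3613.4/4072.5)*100 = 88.73 %

88.73 %


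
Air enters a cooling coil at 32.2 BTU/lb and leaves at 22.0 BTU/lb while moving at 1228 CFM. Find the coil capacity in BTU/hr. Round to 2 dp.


Q = 4.5 * 1228 * (32.2 - 22.0) = 56365.20 BTU/hr

56365.20 BTU/hr


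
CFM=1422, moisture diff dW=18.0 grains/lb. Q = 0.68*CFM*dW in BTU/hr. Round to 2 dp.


Q = 0.68 * 1422 * 18.0 = 17405.28 BTU/hr

17405.28 BTU/hr


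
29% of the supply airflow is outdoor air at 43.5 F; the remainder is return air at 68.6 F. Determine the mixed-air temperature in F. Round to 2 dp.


T_mix = 0.29*43.5 + 0.71*68.6 = 61.32 F

61.32 F


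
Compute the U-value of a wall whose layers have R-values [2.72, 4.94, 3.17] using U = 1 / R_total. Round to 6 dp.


R_total = 2.72 + 4.94 + 3.17 = 10.83
U = 1/10.83 = 0.092336

0.092336


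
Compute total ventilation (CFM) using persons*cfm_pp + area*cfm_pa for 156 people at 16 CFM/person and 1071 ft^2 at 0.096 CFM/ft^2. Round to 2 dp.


Total = 156*16 + 1071*0.096 = 2598.82 CFM

2598.82 CFM


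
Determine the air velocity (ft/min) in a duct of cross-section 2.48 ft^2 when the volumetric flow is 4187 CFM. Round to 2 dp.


V = 4187 / 2.48 = 1688.31 ft/min

1688.31 ft/min


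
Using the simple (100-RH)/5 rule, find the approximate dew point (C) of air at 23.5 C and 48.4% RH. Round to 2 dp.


Td = 23.5 - (100-48.4)/5 = 13.18 C

13.18 C


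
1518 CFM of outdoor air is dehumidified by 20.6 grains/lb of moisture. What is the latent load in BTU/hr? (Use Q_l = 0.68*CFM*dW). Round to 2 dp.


Q = 0.68 * 1518 * 20.6 = 21264.14 BTU/hr

21264.14 BTU/hr


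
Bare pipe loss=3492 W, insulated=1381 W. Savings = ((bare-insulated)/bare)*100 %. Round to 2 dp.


Savings = ((3492-1381)/3492)*100 = 60.45 %

60.45 %


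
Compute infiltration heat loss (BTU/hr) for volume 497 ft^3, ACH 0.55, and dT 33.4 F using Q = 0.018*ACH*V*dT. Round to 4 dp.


Q = 0.018 * 0.55 * 497 * 33.4 = 164.3380 BTU/hr

164.3380 BTU/hr


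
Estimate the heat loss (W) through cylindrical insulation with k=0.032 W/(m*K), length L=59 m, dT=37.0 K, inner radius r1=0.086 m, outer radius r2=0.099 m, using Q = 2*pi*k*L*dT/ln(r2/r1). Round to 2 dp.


Q = 2*pi*0.032*59*37.0/ln(0.099/0.086) = 3117.92 W

3117.92 W


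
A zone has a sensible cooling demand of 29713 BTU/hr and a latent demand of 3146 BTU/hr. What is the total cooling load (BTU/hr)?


Qt = 29713 + 3146 = 32859 BTU/hr

32859 BTU/hr


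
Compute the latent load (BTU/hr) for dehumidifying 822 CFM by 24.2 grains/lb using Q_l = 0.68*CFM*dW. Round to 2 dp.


Q = 0.68 * 822 * 24.2 = 13526.83 BTU/hr

13526.83 BTU/hr


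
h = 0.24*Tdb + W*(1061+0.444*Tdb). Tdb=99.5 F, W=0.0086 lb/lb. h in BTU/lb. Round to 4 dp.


h = 0.24*99.5 + 0.0086*(1061+0.444*99.5) = 33.3845 BTU/lb

33.3845 BTU/lb


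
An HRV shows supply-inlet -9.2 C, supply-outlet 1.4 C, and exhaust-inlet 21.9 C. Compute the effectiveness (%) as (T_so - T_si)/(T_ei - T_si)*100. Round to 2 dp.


eff = (1.4-(-9.2))/(21.9-(-9.2))*100 = 34.08 %

34.08 %


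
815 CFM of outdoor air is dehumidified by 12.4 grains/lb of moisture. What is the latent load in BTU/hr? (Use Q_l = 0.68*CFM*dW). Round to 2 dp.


Q = 0.68 * 815 * 12.4 = 6872.08 BTU/hr

6872.08 BTU/hr


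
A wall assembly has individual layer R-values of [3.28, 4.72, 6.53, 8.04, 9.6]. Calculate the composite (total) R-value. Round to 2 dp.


R_total = 3.28 + 4.72 + 6.53 + 8.04 + 9.6 = 32.17

32.17


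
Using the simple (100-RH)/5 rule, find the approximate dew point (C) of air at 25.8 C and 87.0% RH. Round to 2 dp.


Td = 25.8 - (100-87.0)/5 = 23.20 C

23.20 C


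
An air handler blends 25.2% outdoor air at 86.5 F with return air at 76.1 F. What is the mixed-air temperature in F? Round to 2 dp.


T_mix = 76.1 + (25.2/100)*(86.5-76.1) = 78.72 F

78.72 F


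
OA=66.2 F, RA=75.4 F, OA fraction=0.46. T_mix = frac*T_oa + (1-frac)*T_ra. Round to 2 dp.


T_mix = 0.46*66.2 + 0.54*75.4 = 71.17 F

71.17 F


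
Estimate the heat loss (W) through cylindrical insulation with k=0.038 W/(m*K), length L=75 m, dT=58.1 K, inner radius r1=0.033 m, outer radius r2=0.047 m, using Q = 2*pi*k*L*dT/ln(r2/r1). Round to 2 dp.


Q = 2*pi*0.038*75*58.1/ln(0.047/0.033) = 2941.98 W

2941.98 W


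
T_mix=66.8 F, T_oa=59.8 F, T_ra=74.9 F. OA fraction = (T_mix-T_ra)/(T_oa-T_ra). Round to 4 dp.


frac = (66.8 - 74.9) / (59.8 - 74.9) = 0.5364

0.5364


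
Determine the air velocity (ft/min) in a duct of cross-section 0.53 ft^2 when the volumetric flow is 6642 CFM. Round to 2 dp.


V = 6642 / 0.53 = 12532.08 ft/min

12532.08 ft/min


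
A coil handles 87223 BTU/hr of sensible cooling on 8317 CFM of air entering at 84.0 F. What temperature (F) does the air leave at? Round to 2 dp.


dT = 87223/(1.08*8317) = 9.7105
T_leave = 84.0 - 9.7105 = 74.29 F

74.29 F


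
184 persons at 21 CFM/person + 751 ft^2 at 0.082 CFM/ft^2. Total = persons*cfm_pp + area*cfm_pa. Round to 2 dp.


Total = 184*21 + 751*0.082 = 3925.58 CFM

3925.58 CFM


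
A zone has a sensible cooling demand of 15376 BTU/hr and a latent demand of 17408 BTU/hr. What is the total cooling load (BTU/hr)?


Qt = 15376 + 17408 = 32784 BTU/hr

32784 BTU/hr


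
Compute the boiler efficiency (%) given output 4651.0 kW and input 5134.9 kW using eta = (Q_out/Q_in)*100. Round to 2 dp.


eta = (4651.0/5134.9)*100 = 90.58 %

90.58 %


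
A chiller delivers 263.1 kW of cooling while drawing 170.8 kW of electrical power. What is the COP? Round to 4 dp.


COP = 263.1 / 170.8 = 1.5404

1.5404


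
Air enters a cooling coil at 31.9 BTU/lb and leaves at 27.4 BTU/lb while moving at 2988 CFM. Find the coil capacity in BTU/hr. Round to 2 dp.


Q = 4.5 * 2988 * (31.9 - 27.4) = 60507.00 BTU/hr

60507.00 BTU/hr


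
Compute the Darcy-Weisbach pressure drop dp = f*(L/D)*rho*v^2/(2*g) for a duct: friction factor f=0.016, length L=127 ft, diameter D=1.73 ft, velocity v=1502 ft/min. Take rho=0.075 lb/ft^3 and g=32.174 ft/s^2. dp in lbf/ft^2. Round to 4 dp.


v_fps = 1502/60 = 25.0333 ft/s
dp = 0.016*(127/1.73)*0.075*25.0333^2/(2*32.174) = 0.8579 lbf/ft^2

0.8579 lbf/ft^2


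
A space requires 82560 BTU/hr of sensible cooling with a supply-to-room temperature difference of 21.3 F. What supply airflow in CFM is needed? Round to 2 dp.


CFM = 82560 / (1.08 * 21.3) = 3588.94

3588.94 CFM


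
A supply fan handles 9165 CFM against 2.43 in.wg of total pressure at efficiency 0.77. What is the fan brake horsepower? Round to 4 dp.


BHP = 9165 * 2.43 / (6356 * 0.77) = 4.5506 hp

4.5506 hp


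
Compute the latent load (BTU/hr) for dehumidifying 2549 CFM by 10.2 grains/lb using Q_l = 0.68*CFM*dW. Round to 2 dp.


Q = 0.68 * 2549 * 10.2 = 17679.86 BTU/hr

17679.86 BTU/hr


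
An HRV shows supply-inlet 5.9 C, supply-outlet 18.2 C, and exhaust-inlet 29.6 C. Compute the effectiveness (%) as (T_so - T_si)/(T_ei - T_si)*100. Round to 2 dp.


eff = (18.2-5.9)/(29.6-5.9)*100 = 51.90 %

51.90 %


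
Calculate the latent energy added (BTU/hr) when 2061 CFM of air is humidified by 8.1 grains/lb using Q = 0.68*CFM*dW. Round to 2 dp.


Q = 0.68 * 2061 * 8.1 = 11351.99 BTU/hr

11351.99 BTU/hr


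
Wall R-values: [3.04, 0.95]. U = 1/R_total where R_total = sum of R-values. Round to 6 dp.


R_total = 3.04 + 0.95 = 3.99
U = 1/3.99 = 0.250627

0.250627


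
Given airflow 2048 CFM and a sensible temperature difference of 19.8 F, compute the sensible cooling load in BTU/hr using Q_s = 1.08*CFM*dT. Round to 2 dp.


Q = 1.08 * 2048 * 19.8 = 43794.43 BTU/hr

43794.43 BTU/hr


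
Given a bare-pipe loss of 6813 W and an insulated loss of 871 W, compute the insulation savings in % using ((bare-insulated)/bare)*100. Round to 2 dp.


Savings = ((6813-871)/6813)*100 = 87.22 %

87.22 %


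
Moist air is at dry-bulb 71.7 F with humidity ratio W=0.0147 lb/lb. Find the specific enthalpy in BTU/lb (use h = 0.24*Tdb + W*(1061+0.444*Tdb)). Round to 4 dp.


h = 0.24*71.7 + 0.0147*(1061+0.444*71.7) = 33.2727 BTU/lb

33.2727 BTU/lb


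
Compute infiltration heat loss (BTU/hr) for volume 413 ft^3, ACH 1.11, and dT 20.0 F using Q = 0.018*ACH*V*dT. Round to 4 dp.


Q = 0.018 * 1.11 * 413 * 20.0 = 165.0348 BTU/hr

165.0348 BTU/hr


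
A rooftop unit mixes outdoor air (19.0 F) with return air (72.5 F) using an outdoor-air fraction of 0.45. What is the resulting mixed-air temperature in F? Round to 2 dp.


T_mix = 0.45*19.0 + 0.55*72.5 = 48.43 F

48.43 F


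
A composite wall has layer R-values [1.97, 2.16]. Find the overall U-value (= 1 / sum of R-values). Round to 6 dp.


R_total = 1.97 + 2.16 = 4.13
U = 1/4.13 = 0.242131

0.242131


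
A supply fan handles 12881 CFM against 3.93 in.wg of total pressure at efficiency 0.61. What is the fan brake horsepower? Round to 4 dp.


BHP = 12881 * 3.93 / (6356 * 0.61) = 13.0565 hp

13.0565 hp


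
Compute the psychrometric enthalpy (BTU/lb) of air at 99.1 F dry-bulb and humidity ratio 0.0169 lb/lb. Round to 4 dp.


h = 0.24*99.1 + 0.0169*(1061+0.444*99.1) = 42.4585 BTU/lb

42.4585 BTU/lb


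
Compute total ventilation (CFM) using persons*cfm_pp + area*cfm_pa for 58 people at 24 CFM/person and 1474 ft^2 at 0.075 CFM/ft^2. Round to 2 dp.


Total = 58*24 + 1474*0.075 = 1502.55 CFM

1502.55 CFM


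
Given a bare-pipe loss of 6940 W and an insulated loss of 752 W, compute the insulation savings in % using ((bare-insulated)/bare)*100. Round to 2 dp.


Savings = ((6940-752)/6940)*100 = 89.16 %

89.16 %


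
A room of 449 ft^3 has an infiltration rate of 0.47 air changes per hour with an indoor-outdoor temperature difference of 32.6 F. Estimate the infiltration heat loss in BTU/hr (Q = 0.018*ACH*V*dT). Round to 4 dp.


Q = 0.018 * 0.47 * 449 * 32.6 = 123.8324 BTU/hr

123.8324 BTU/hr


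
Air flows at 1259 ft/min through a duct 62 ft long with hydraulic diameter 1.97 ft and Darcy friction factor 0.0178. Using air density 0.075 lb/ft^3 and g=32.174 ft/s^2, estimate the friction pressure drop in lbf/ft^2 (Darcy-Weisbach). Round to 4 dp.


v_fps = 1259/60 = 20.9833 ft/s
dp = 0.0178*(62/1.97)*0.075*20.9833^2/(2*32.174) = 0.2875 lbf/ft^2

0.2875 lbf/ft^2


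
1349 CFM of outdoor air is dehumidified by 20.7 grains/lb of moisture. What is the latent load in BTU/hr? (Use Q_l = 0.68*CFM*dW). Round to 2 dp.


Q = 0.68 * 1349 * 20.7 = 18988.52 BTU/hr

18988.52 BTU/hr


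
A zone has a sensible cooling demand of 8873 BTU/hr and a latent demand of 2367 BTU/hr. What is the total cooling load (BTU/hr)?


Qt = 8873 + 2367 = 11240 BTU/hr

11240 BTU/hr


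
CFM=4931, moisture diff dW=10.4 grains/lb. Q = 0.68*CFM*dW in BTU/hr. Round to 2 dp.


Q = 0.68 * 4931 * 10.4 = 34872.03 BTU/hr

34872.03 BTU/hr


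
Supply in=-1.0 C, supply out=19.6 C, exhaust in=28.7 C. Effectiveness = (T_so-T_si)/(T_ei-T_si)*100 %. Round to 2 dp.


eff = (19.6-(-1.0))/(28.7-(-1.0))*100 = 69.36 %

69.36 %


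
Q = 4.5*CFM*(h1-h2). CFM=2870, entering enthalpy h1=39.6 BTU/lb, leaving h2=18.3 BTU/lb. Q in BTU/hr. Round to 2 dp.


Q = 4.5 * 2870 * (39.6 - 18.3) = 275089.50 BTU/hr

275089.50 BTU/hr
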